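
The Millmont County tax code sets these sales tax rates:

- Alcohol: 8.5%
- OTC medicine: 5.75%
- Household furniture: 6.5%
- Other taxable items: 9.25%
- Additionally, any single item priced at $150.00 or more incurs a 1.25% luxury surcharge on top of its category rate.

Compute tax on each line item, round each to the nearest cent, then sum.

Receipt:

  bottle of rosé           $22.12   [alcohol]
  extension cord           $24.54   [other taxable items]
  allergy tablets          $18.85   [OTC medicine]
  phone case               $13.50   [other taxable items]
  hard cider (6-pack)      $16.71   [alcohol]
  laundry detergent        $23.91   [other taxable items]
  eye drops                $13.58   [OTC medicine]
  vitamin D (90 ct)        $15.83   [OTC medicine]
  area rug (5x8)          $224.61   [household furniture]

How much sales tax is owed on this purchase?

Bottle of rosé $22.12: alcohol → 8.5% → $1.88
Extension cord $24.54: other taxable items → 9.25% → $2.27
Allergy tablets $18.85: OTC medicine → 5.75% → $1.08
Phone case $13.50: other taxable items → 9.25% → $1.25
Hard cider (6-pack) $16.71: alcohol → 8.5% → $1.42
Laundry detergent $23.91: other taxable items → 9.25% → $2.21
Eye drops $13.58: OTC medicine → 5.75% → $0.78
Vitamin D (90 ct) $15.83: OTC medicine → 5.75% → $0.91
Area rug (5x8) $224.61: household furniture → 6.5% + 1.25% surcharge = 7.75% → $17.41
Total tax = $1.88 + $2.27 + $1.08 + $1.25 + $1.42 + $2.21 + $0.78 + $0.91 + $17.41 = $29.21

$29.21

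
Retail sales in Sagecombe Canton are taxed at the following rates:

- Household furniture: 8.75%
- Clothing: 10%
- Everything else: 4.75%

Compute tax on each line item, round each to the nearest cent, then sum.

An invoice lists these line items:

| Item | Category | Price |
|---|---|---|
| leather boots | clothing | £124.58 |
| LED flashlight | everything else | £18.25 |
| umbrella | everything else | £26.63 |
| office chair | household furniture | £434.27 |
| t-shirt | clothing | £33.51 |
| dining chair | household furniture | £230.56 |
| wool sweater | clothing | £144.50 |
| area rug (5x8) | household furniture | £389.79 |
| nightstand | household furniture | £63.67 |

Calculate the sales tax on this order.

Leather boots £124.58: clothing → 10% → £12.46
LED flashlight £18.25: everything else → 4.75% → £0.87
Umbrella £26.63: everything else → 4.75% → £1.26
Office chair £434.27: household furniture → 8.75% → £38.00
T-shirt £33.51: clothing → 10% → £3.35
Dining chair £230.56: household furniture → 8.75% → £20.17
Wool sweater £144.50: clothing → 10% → £14.45
Area rug (5x8) £389.79: household furniture → 8.75% → £34.11
Nightstand £63.67: household furniture → 8.75% → £5.57
Total tax = £12.46 + £0.87 + £1.26 + £38.00 + £3.35 + £20.17 + £14.45 + £34.11 + £5.57 = £130.24

£130.24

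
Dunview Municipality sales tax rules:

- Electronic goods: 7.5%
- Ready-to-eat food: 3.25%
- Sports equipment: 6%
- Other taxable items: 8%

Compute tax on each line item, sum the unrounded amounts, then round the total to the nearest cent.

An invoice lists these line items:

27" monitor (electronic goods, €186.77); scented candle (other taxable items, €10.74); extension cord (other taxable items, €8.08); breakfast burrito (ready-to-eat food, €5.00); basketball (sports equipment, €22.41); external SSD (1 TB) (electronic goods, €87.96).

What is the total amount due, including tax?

27" monitor €186.77: electronic goods → 7.5% → €14.00775
Scented candle €10.74: other taxable items → 8% → €0.8592
Extension cord €8.08: other taxable items → 8% → €0.6464
Breakfast burrito €5.00: ready-to-eat food → 3.25% → €0.1625
Basketball €22.41: sports equipment → 6% → €1.3446
External SSD (1 TB) €87.96: electronic goods → 7.5% → €6.597
Subtotal = €320.96; unrounded tax = €23.61745 → €23.62; total due = €344.58

€344.58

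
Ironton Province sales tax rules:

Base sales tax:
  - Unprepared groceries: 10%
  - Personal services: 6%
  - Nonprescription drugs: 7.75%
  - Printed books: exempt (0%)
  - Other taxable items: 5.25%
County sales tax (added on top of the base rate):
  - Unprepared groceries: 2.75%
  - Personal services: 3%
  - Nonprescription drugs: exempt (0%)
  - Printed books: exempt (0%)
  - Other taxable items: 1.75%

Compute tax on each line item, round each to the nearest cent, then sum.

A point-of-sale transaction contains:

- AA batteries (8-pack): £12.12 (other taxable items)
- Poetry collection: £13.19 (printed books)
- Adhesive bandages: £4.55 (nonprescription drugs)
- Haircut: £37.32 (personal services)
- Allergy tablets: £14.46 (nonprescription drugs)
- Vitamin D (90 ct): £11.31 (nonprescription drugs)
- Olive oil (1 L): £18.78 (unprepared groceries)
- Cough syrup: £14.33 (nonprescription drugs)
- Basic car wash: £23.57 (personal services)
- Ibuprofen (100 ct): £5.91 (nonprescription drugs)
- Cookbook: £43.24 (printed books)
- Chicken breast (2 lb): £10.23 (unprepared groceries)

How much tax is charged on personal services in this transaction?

Haircut £37.32: personal services → 6% + 3% county = 9% → £3.36
Basic car wash £23.57: personal services → 6% + 3% county = 9% → £2.12
Tax on personal services = £3.36 + £2.12 = £5.48

£5.48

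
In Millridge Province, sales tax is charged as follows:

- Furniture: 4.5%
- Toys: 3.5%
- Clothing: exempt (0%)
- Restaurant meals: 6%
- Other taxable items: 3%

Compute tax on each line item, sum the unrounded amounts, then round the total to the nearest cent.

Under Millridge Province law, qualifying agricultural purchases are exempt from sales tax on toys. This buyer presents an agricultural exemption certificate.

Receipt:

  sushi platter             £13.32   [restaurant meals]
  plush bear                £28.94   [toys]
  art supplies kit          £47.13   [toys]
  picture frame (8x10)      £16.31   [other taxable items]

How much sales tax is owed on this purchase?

£1.29

Sushi platter £13.32: restaurant meals → 6% → £0.7992
Plush bear £28.94: toys, buyer-exempt → 0% → £0.00
Art supplies kit £47.13: toys, buyer-exempt → 0% → £0.00
Picture frame (8x10) £16.31: other taxable items → 3% → £0.4893
Unrounded tax sum = £1.2885 → £1.29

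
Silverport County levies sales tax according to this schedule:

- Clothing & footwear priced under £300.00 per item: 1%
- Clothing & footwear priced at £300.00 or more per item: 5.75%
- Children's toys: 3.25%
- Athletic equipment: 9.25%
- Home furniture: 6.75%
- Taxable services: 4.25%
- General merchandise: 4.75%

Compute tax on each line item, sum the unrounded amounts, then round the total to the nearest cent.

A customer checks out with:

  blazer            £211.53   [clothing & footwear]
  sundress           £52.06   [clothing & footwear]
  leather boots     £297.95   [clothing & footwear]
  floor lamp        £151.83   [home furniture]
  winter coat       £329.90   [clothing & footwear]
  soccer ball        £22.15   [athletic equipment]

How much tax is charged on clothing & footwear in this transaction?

Blazer £211.53: clothing & footwear, under £300.00 → 1% → £2.1153
Sundress £52.06: clothing & footwear, under £300.00 → 1% → £0.5206
Leather boots £297.95: clothing & footwear, under £300.00 → 1% → £2.9795
Winter coat £329.90: clothing & footwear, £300.00 or more → 5.75% → £18.96925
Tax on clothing & footwear: unrounded sum = £24.58465 → £24.58

£24.58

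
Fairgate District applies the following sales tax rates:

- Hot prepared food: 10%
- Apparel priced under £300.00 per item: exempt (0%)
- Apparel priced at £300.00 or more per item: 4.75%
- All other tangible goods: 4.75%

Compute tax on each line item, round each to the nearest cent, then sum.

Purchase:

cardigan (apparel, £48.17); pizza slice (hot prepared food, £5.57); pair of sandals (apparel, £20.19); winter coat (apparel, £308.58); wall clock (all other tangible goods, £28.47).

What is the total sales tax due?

Cardigan £48.17: apparel, under £300.00 → 0% → £0.00
Pizza slice £5.57: hot prepared food → 10% → £0.56
Pair of sandals £20.19: apparel, under £300.00 → 0% → £0.00
Winter coat £308.58: apparel, £300.00 or more → 4.75% → £14.66
Wall clock £28.47: all other tangible goods → 4.75% → £1.35
Total tax = £0.56 + £14.66 + £1.35 = £16.57

£16.57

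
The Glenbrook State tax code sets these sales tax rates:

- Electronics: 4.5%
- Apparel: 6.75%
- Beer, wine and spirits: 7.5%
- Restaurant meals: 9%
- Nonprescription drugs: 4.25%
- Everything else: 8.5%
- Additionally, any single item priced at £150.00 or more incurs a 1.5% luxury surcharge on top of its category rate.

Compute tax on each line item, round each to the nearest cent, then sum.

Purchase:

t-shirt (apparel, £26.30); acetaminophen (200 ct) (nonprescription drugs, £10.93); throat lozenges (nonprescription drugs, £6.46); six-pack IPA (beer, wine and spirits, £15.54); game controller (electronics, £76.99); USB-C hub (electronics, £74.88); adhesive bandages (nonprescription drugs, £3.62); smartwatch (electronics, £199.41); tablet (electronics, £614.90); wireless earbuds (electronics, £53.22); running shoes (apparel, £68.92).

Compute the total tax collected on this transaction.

£66.55

T-shirt £26.30: apparel → 6.75% → £1.78
Acetaminophen (200 ct) £10.93: nonprescription drugs → 4.25% → £0.46
Throat lozenges £6.46: nonprescription drugs → 4.25% → £0.27
Six-pack IPA £15.54: beer, wine and spirits → 7.5% → £1.17
Game controller £76.99: electronics → 4.5% → £3.46
USB-C hub £74.88: electronics → 4.5% → £3.37
Adhesive bandages £3.62: nonprescription drugs → 4.25% → £0.15
Smartwatch £199.41: electronics → 4.5% + 1.5% surcharge = 6% → £11.96
Tablet £614.90: electronics → 4.5% + 1.5% surcharge = 6% → £36.89
Wireless earbuds £53.22: electronics → 4.5% → £2.39
Running shoes £68.92: apparel → 6.75% → £4.65
Total tax = £1.78 + £0.46 + £0.27 + £1.17 + £3.46 + £3.37 + £0.15 + £11.96 + £36.89 + £2.39 + £4.65 = £66.55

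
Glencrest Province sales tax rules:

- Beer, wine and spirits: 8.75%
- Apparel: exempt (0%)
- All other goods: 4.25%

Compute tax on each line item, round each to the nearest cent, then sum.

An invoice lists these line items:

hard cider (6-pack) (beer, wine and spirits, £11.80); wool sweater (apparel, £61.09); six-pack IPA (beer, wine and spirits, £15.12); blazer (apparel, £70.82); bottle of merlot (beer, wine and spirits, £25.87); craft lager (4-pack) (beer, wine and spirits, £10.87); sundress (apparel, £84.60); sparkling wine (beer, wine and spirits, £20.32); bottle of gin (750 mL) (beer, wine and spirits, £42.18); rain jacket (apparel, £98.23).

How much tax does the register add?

£11.03

Hard cider (6-pack) £11.80: beer, wine and spirits → 8.75% → £1.03
Wool sweater £61.09: apparel → 0% → £0.00
Six-pack IPA £15.12: beer, wine and spirits → 8.75% → £1.32
Blazer £70.82: apparel → 0% → £0.00
Bottle of merlot £25.87: beer, wine and spirits → 8.75% → £2.26
Craft lager (4-pack) £10.87: beer, wine and spirits → 8.75% → £0.95
Sundress £84.60: apparel → 0% → £0.00
Sparkling wine £20.32: beer, wine and spirits → 8.75% → £1.78
Bottle of gin (750 mL) £42.18: beer, wine and spirits → 8.75% → £3.69
Rain jacket £98.23: apparel → 0% → £0.00
Total tax = £1.03 + £1.32 + £2.26 + £0.95 + £1.78 + £3.69 = £11.03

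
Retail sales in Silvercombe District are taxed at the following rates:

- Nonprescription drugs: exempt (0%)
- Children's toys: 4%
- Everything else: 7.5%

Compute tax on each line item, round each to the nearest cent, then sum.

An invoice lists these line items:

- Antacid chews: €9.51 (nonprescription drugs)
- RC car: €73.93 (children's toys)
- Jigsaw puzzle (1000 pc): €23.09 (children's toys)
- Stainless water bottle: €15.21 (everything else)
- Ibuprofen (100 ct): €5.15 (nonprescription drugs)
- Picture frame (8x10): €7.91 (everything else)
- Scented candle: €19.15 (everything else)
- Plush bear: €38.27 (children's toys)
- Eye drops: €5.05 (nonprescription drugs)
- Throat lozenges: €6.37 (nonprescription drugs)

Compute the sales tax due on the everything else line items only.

Stainless water bottle €15.21: everything else → 7.5% → €1.14
Picture frame (8x10) €7.91: everything else → 7.5% → €0.59
Scented candle €19.15: everything else → 7.5% → €1.44
Tax on everything else = €1.14 + €0.59 + €1.44 = €3.17

€3.17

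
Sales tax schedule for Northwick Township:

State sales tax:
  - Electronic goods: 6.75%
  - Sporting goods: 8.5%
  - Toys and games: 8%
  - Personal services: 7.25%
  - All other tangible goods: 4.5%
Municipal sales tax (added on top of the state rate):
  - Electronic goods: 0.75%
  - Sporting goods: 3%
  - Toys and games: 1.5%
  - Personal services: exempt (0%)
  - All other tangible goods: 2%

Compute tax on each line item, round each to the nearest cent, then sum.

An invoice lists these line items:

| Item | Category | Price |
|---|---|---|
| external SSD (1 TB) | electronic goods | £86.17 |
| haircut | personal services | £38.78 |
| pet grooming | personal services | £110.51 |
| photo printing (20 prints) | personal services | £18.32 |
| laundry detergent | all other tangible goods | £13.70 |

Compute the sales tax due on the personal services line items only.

£12.15

Haircut £38.78: personal services → 7.25% + 0% municipal = 7.25% → £2.81
Pet grooming £110.51: personal services → 7.25% + 0% municipal = 7.25% → £8.01
Photo printing (20 prints) £18.32: personal services → 7.25% + 0% municipal = 7.25% → £1.33
Tax on personal services = £2.81 + £8.01 + £1.33 = £12.15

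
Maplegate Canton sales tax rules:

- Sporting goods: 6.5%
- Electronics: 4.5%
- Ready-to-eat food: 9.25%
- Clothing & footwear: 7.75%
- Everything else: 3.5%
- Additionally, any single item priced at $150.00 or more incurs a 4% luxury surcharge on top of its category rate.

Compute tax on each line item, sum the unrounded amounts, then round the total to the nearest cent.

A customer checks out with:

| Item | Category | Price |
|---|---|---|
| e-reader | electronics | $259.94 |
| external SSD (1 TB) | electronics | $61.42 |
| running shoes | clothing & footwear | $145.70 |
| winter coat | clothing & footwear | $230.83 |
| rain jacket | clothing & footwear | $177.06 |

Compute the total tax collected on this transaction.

E-reader $259.94: electronics → 4.5% + 4% surcharge = 8.5% → $22.0949
External SSD (1 TB) $61.42: electronics → 4.5% → $2.7639
Running shoes $145.70: clothing & footwear → 7.75% → $11.29175
Winter coat $230.83: clothing & footwear → 7.75% + 4% surcharge = 11.75% → $27.122525
Rain jacket $177.06: clothing & footwear → 7.75% + 4% surcharge = 11.75% → $20.80455
Unrounded tax sum = $84.077625 → $84.08

$84.08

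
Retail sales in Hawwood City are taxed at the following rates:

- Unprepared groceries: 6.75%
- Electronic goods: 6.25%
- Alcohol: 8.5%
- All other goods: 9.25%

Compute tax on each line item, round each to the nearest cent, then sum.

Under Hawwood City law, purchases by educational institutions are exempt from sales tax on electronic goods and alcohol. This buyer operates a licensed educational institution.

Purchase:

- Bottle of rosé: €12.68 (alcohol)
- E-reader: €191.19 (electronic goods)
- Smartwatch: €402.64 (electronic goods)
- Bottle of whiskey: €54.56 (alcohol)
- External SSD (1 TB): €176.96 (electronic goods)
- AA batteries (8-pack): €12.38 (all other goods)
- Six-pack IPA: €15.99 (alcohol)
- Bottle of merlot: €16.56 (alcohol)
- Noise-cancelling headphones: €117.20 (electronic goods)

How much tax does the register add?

Bottle of rosé €12.68: alcohol, buyer-exempt → 0% → €0.00
E-reader €191.19: electronic goods, buyer-exempt → 0% → €0.00
Smartwatch €402.64: electronic goods, buyer-exempt → 0% → €0.00
Bottle of whiskey €54.56: alcohol, buyer-exempt → 0% → €0.00
External SSD (1 TB) €176.96: electronic goods, buyer-exempt → 0% → €0.00
AA batteries (8-pack) €12.38: all other goods → 9.25% → €1.15
Six-pack IPA €15.99: alcohol, buyer-exempt → 0% → €0.00
Bottle of merlot €16.56: alcohol, buyer-exempt → 0% → €0.00
Noise-cancelling headphones €117.20: electronic goods, buyer-exempt → 0% → €0.00
Total tax = €1.15

€1.15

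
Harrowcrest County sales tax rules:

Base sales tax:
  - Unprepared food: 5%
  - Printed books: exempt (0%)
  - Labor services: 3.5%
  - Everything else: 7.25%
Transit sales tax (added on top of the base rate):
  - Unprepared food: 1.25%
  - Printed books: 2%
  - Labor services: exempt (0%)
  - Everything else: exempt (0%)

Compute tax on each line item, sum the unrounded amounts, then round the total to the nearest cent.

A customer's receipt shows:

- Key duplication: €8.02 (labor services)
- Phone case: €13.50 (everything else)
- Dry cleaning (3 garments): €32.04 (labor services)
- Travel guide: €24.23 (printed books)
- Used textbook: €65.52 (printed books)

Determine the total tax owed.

Key duplication €8.02: labor services → 3.5% + 0% transit = 3.5% → €0.2807
Phone case €13.50: everything else → 7.25% + 0% transit = 7.25% → €0.97875
Dry cleaning (3 garments) €32.04: labor services → 3.5% + 0% transit = 3.5% → €1.1214
Travel guide €24.23: printed books → 0% + 2% transit = 2% → €0.4846
Used textbook €65.52: printed books → 0% + 2% transit = 2% → €1.3104
Unrounded tax sum = €4.17585 → €4.18

€4.18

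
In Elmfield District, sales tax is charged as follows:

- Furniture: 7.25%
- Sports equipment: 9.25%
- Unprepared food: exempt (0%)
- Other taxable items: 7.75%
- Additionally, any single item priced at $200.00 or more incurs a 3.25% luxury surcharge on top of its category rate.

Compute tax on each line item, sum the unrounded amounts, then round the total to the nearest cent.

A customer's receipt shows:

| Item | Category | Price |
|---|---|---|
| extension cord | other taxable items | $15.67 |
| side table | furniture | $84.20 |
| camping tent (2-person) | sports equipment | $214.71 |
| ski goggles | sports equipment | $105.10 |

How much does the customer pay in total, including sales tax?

Extension cord $15.67: other taxable items → 7.75% → $1.214425
Side table $84.20: furniture → 7.25% → $6.1045
Camping tent (2-person) $214.71: sports equipment → 9.25% + 3.25% surcharge = 12.5% → $26.83875
Ski goggles $105.10: sports equipment → 9.25% → $9.72175
Subtotal = $419.68; unrounded tax = $43.879425 → $43.88; total due = $463.56

$463.56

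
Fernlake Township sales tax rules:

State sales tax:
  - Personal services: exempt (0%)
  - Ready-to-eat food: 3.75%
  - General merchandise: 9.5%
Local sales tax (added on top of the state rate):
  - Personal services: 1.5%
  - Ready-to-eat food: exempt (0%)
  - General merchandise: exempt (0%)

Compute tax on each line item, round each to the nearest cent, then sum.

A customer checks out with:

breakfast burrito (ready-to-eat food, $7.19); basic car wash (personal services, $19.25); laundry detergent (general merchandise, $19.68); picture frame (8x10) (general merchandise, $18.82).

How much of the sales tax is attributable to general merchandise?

$3.66

Laundry detergent $19.68: general merchandise → 9.5% + 0% local = 9.5% → $1.87
Picture frame (8x10) $18.82: general merchandise → 9.5% + 0% local = 9.5% → $1.79
Tax on general merchandise = $1.87 + $1.79 = $3.66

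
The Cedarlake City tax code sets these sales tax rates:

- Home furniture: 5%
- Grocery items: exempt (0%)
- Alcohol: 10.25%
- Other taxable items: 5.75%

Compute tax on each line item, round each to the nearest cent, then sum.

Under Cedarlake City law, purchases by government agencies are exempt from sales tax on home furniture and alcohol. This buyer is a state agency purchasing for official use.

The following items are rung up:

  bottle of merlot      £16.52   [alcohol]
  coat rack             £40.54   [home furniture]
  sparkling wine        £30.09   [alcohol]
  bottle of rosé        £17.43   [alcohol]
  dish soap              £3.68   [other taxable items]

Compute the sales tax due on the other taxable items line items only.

£0.21

Dish soap £3.68: other taxable items → 5.75% → £0.21
Tax on other taxable items = £0.21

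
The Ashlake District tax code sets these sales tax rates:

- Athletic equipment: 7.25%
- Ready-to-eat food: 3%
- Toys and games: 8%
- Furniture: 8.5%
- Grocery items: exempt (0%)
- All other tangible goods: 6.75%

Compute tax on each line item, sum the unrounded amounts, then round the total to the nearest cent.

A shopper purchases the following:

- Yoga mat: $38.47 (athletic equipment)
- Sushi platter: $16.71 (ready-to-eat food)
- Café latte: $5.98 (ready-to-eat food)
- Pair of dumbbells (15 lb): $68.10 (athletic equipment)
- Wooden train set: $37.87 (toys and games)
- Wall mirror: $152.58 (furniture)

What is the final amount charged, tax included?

Yoga mat $38.47: athletic equipment → 7.25% → $2.789075
Sushi platter $16.71: ready-to-eat food → 3% → $0.5013
Café latte $5.98: ready-to-eat food → 3% → $0.1794
Pair of dumbbells (15 lb) $68.10: athletic equipment → 7.25% → $4.93725
Wooden train set $37.87: toys and games → 8% → $3.0296
Wall mirror $152.58: furniture → 8.5% → $12.9693
Subtotal = $319.71; unrounded tax = $24.405925 → $24.41; total due = $344.12

$344.12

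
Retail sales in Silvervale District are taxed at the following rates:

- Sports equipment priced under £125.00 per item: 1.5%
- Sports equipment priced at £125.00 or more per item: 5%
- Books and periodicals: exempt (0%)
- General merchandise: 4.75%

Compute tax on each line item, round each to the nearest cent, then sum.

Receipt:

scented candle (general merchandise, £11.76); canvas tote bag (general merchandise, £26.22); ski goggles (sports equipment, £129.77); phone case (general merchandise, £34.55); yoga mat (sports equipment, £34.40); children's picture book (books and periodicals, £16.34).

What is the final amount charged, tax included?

Scented candle £11.76: general merchandise → 4.75% → £0.56
Canvas tote bag £26.22: general merchandise → 4.75% → £1.25
Ski goggles £129.77: sports equipment, £125.00 or more → 5% → £6.49
Phone case £34.55: general merchandise → 4.75% → £1.64
Yoga mat £34.40: sports equipment, under £125.00 → 1.5% → £0.52
Children's picture book £16.34: books and periodicals → 0% → £0.00
Subtotal = £253.04; tax = £10.46; total due = £263.50

£263.50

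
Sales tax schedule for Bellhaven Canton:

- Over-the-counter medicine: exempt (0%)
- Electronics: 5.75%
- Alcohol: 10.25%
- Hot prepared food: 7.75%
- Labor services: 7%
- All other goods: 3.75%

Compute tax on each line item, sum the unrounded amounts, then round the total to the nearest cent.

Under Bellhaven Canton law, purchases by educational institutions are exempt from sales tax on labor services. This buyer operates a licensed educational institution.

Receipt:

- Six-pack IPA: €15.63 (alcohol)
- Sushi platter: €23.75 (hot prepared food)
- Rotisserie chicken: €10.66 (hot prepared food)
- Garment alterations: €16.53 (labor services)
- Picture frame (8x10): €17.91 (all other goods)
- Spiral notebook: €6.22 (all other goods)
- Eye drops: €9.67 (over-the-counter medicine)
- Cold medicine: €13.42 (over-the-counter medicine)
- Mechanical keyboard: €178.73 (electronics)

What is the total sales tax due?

Six-pack IPA €15.63: alcohol → 10.25% → €1.602075
Sushi platter €23.75: hot prepared food → 7.75% → €1.840625
Rotisserie chicken €10.66: hot prepared food → 7.75% → €0.82615
Garment alterations €16.53: labor services, buyer-exempt → 0% → €0.00
Picture frame (8x10) €17.91: all other goods → 3.75% → €0.671625
Spiral notebook €6.22: all other goods → 3.75% → €0.23325
Eye drops €9.67: over-the-counter medicine → 0% → €0.00
Cold medicine €13.42: over-the-counter medicine → 0% → €0.00
Mechanical keyboard €178.73: electronics → 5.75% → €10.276975
Unrounded tax sum = €15.4507 → €15.45

€15.45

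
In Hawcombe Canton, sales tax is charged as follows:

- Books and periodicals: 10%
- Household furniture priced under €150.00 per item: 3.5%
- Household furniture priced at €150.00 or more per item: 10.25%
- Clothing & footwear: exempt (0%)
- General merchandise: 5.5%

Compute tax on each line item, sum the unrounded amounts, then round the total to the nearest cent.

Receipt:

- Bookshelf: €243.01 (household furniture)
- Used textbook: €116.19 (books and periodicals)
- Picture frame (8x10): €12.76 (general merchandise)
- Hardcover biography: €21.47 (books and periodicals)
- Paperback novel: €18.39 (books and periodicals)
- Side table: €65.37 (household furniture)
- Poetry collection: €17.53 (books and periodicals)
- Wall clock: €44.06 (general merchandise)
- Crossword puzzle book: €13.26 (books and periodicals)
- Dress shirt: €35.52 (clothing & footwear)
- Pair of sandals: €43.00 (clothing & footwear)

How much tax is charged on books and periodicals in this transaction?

Used textbook €116.19: books and periodicals → 10% → €11.619
Hardcover biography €21.47: books and periodicals → 10% → €2.147
Paperback novel €18.39: books and periodicals → 10% → €1.839
Poetry collection €17.53: books and periodicals → 10% → €1.753
Crossword puzzle book €13.26: books and periodicals → 10% → €1.326
Tax on books and periodicals: unrounded sum = €18.684 → €18.68

€18.68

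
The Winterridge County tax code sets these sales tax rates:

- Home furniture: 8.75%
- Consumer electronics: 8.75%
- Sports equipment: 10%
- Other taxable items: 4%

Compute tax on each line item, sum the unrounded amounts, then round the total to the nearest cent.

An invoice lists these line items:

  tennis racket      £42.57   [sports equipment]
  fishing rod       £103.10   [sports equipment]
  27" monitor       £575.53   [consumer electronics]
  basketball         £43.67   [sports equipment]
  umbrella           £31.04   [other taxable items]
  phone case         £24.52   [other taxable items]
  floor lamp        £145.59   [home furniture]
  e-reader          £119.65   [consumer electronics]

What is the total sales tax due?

£94.72

Tennis racket £42.57: sports equipment → 10% → £4.257
Fishing rod £103.10: sports equipment → 10% → £10.31
27" monitor £575.53: consumer electronics → 8.75% → £50.358875
Basketball £43.67: sports equipment → 10% → £4.367
Umbrella £31.04: other taxable items → 4% → £1.2416
Phone case £24.52: other taxable items → 4% → £0.9808
Floor lamp £145.59: home furniture → 8.75% → £12.739125
E-reader £119.65: consumer electronics → 8.75% → £10.469375
Unrounded tax sum = £94.723775 → £94.72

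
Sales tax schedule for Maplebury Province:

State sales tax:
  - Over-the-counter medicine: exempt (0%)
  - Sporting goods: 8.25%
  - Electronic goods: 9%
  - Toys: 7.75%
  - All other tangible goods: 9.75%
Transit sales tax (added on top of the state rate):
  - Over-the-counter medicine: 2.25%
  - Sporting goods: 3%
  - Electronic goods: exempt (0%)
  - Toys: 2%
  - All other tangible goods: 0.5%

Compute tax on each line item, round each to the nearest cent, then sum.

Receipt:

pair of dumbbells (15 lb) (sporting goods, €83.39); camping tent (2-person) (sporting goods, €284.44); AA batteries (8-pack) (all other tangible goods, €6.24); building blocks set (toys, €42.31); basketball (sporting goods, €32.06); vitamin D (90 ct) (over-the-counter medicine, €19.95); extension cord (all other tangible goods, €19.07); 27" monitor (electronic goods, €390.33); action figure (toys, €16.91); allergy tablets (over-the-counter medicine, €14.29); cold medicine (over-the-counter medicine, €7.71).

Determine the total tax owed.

€89.43

Pair of dumbbells (15 lb) €83.39: sporting goods → 8.25% + 3% transit = 11.25% → €9.38
Camping tent (2-person) €284.44: sporting goods → 8.25% + 3% transit = 11.25% → €32.00
AA batteries (8-pack) €6.24: all other tangible goods → 9.75% + 0.5% transit = 10.25% → €0.64
Building blocks set €42.31: toys → 7.75% + 2% transit = 9.75% → €4.13
Basketball €32.06: sporting goods → 8.25% + 3% transit = 11.25% → €3.61
Vitamin D (90 ct) €19.95: over-the-counter medicine → 0% + 2.25% transit = 2.25% → €0.45
Extension cord €19.07: all other tangible goods → 9.75% + 0.5% transit = 10.25% → €1.95
27" monitor €390.33: electronic goods → 9% + 0% transit = 9% → €35.13
Action figure €16.91: toys → 7.75% + 2% transit = 9.75% → €1.65
Allergy tablets €14.29: over-the-counter medicine → 0% + 2.25% transit = 2.25% → €0.32
Cold medicine €7.71: over-the-counter medicine → 0% + 2.25% transit = 2.25% → €0.17
Total tax = €9.38 + €32.00 + €0.64 + €4.13 + €3.61 + €0.45 + €1.95 + €35.13 + €1.65 + €0.32 + €0.17 = €89.43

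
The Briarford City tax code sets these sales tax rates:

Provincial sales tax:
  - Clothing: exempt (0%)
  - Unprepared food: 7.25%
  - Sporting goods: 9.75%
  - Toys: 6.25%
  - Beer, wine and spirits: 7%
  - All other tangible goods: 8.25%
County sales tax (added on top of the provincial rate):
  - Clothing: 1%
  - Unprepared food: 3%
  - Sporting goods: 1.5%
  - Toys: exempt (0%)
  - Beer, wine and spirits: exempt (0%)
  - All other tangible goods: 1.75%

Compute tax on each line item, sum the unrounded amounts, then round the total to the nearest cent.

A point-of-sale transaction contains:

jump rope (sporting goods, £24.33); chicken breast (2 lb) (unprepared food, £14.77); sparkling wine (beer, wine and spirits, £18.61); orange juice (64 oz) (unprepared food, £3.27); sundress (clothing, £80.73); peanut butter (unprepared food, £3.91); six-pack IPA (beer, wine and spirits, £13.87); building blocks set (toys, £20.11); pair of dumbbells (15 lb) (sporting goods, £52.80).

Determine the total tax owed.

£15.26

Jump rope £24.33: sporting goods → 9.75% + 1.5% county = 11.25% → £2.737125
Chicken breast (2 lb) £14.77: unprepared food → 7.25% + 3% county = 10.25% → £1.513925
Sparkling wine £18.61: beer, wine and spirits → 7% + 0% county = 7% → £1.3027
Orange juice (64 oz) £3.27: unprepared food → 7.25% + 3% county = 10.25% → £0.335175
Sundress £80.73: clothing → 0% + 1% county = 1% → £0.8073
Peanut butter £3.91: unprepared food → 7.25% + 3% county = 10.25% → £0.400775
Six-pack IPA £13.87: beer, wine and spirits → 7% + 0% county = 7% → £0.9709
Building blocks set £20.11: toys → 6.25% + 0% county = 6.25% → £1.256875
Pair of dumbbells (15 lb) £52.80: sporting goods → 9.75% + 1.5% county = 11.25% → £5.94
Unrounded tax sum = £15.264775 → £15.26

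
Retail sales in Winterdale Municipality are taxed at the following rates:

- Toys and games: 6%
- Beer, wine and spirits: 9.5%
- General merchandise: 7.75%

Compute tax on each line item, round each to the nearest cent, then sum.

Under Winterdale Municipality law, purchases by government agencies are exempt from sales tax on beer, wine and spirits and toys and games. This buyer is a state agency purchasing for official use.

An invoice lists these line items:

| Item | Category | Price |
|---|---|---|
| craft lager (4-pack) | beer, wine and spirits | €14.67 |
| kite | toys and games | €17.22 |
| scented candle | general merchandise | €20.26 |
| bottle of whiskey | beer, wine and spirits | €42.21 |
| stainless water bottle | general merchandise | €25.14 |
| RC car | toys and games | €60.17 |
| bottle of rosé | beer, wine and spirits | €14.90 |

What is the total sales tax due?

€3.52

Craft lager (4-pack) €14.67: beer, wine and spirits, buyer-exempt → 0% → €0.00
Kite €17.22: toys and games, buyer-exempt → 0% → €0.00
Scented candle €20.26: general merchandise → 7.75% → €1.57
Bottle of whiskey €42.21: beer, wine and spirits, buyer-exempt → 0% → €0.00
Stainless water bottle €25.14: general merchandise → 7.75% → €1.95
RC car €60.17: toys and games, buyer-exempt → 0% → €0.00
Bottle of rosé €14.90: beer, wine and spirits, buyer-exempt → 0% → €0.00
Total tax = €1.57 + €1.95 = €3.52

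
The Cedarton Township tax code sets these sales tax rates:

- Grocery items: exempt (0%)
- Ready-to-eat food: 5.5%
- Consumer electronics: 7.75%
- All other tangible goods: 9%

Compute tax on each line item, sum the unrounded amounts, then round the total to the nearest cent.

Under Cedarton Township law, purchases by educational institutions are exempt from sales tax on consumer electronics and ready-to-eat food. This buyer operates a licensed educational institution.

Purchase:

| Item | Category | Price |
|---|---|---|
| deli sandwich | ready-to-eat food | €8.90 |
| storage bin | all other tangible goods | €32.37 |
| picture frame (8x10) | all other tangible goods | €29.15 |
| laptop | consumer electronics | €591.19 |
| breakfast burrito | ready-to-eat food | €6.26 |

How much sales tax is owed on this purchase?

€5.54

Deli sandwich €8.90: ready-to-eat food, buyer-exempt → 0% → €0.00
Storage bin €32.37: all other tangible goods → 9% → €2.9133
Picture frame (8x10) €29.15: all other tangible goods → 9% → €2.6235
Laptop €591.19: consumer electronics, buyer-exempt → 0% → €0.00
Breakfast burrito €6.26: ready-to-eat food, buyer-exempt → 0% → €0.00
Unrounded tax sum = €5.5368 → €5.54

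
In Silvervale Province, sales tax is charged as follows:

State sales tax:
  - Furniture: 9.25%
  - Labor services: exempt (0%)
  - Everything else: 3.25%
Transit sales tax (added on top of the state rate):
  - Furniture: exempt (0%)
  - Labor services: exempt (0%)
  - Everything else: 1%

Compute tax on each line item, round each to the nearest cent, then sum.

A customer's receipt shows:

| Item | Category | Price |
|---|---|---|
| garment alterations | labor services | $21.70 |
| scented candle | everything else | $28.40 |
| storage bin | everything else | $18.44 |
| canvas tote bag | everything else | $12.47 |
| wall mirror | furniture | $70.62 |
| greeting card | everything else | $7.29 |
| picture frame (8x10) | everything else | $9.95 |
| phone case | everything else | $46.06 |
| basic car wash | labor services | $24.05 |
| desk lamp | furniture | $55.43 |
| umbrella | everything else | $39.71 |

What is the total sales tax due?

$18.56

Garment alterations $21.70: labor services → 0% + 0% transit = 0% → $0.00
Scented candle $28.40: everything else → 3.25% + 1% transit = 4.25% → $1.21
Storage bin $18.44: everything else → 3.25% + 1% transit = 4.25% → $0.78
Canvas tote bag $12.47: everything else → 3.25% + 1% transit = 4.25% → $0.53
Wall mirror $70.62: furniture → 9.25% + 0% transit = 9.25% → $6.53
Greeting card $7.29: everything else → 3.25% + 1% transit = 4.25% → $0.31
Picture frame (8x10) $9.95: everything else → 3.25% + 1% transit = 4.25% → $0.42
Phone case $46.06: everything else → 3.25% + 1% transit = 4.25% → $1.96
Basic car wash $24.05: labor services → 0% + 0% transit = 0% → $0.00
Desk lamp $55.43: furniture → 9.25% + 0% transit = 9.25% → $5.13
Umbrella $39.71: everything else → 3.25% + 1% transit = 4.25% → $1.69
Total tax = $1.21 + $0.78 + $0.53 + $6.53 + $0.31 + $0.42 + $1.96 + $5.13 + $1.69 = $18.56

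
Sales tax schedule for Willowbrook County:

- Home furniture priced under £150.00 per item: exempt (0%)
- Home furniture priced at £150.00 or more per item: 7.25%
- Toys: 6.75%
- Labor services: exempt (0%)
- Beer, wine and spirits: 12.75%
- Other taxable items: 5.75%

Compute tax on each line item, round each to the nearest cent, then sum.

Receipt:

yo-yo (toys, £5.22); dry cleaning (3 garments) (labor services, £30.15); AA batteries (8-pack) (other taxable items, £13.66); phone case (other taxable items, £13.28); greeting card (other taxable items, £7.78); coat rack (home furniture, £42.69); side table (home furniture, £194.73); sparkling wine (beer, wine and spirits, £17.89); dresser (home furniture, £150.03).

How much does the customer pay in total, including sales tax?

Yo-yo £5.22: toys → 6.75% → £0.35
Dry cleaning (3 garments) £30.15: labor services → 0% → £0.00
AA batteries (8-pack) £13.66: other taxable items → 5.75% → £0.79
Phone case £13.28: other taxable items → 5.75% → £0.76
Greeting card £7.78: other taxable items → 5.75% → £0.45
Coat rack £42.69: home furniture, under £150.00 → 0% → £0.00
Side table £194.73: home furniture, £150.00 or more → 7.25% → £14.12
Sparkling wine £17.89: beer, wine and spirits → 12.75% → £2.28
Dresser £150.03: home furniture, £150.00 or more → 7.25% → £10.88
Subtotal = £475.43; tax = £29.63; total due = £505.06

£505.06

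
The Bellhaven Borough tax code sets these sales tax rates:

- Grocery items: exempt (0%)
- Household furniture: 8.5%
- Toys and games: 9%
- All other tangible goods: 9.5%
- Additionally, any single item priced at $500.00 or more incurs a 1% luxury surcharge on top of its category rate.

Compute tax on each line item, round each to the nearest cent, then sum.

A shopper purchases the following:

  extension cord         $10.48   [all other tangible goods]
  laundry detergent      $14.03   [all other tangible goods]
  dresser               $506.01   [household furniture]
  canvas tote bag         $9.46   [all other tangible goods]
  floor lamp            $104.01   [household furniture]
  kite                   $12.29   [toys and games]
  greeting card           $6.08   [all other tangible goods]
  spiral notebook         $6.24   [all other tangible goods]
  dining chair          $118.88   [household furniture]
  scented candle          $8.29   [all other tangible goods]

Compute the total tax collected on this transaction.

$73.31

Extension cord $10.48: all other tangible goods → 9.5% → $1.00
Laundry detergent $14.03: all other tangible goods → 9.5% → $1.33
Dresser $506.01: household furniture → 8.5% + 1% surcharge = 9.5% → $48.07
Canvas tote bag $9.46: all other tangible goods → 9.5% → $0.90
Floor lamp $104.01: household furniture → 8.5% → $8.84
Kite $12.29: toys and games → 9% → $1.11
Greeting card $6.08: all other tangible goods → 9.5% → $0.58
Spiral notebook $6.24: all other tangible goods → 9.5% → $0.59
Dining chair $118.88: household furniture → 8.5% → $10.10
Scented candle $8.29: all other tangible goods → 9.5% → $0.79
Total tax = $1.00 + $1.33 + $48.07 + $0.90 + $8.84 + $1.11 + $0.58 + $0.59 + $10.10 + $0.79 = $73.31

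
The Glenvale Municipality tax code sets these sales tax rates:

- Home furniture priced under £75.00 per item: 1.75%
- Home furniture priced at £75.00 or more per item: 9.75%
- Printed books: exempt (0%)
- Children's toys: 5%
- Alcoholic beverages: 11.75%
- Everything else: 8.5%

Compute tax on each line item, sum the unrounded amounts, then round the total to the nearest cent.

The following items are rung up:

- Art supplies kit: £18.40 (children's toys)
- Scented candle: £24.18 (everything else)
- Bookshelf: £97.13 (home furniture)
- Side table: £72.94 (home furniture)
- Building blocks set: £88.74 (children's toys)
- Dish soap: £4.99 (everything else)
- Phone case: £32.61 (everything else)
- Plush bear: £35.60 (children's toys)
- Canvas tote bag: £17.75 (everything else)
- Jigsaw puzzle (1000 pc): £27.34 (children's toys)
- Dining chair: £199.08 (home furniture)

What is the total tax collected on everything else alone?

Scented candle £24.18: everything else → 8.5% → £2.0553
Dish soap £4.99: everything else → 8.5% → £0.42415
Phone case £32.61: everything else → 8.5% → £2.77185
Canvas tote bag £17.75: everything else → 8.5% → £1.50875
Tax on everything else: unrounded sum = £6.76005 → £6.76

£6.76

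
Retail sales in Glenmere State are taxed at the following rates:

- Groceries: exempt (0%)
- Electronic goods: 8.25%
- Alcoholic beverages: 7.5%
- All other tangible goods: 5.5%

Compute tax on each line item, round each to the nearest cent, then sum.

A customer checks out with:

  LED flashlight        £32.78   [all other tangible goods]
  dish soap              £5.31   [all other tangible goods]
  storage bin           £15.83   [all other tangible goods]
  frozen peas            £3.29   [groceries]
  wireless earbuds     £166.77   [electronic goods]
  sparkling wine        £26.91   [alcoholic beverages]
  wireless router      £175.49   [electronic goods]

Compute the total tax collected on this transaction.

£33.22

LED flashlight £32.78: all other tangible goods → 5.5% → £1.80
Dish soap £5.31: all other tangible goods → 5.5% → £0.29
Storage bin £15.83: all other tangible goods → 5.5% → £0.87
Frozen peas £3.29: groceries → 0% → £0.00
Wireless earbuds £166.77: electronic goods → 8.25% → £13.76
Sparkling wine £26.91: alcoholic beverages → 7.5% → £2.02
Wireless router £175.49: electronic goods → 8.25% → £14.48
Total tax = £1.80 + £0.29 + £0.87 + £13.76 + £2.02 + £14.48 = £33.22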